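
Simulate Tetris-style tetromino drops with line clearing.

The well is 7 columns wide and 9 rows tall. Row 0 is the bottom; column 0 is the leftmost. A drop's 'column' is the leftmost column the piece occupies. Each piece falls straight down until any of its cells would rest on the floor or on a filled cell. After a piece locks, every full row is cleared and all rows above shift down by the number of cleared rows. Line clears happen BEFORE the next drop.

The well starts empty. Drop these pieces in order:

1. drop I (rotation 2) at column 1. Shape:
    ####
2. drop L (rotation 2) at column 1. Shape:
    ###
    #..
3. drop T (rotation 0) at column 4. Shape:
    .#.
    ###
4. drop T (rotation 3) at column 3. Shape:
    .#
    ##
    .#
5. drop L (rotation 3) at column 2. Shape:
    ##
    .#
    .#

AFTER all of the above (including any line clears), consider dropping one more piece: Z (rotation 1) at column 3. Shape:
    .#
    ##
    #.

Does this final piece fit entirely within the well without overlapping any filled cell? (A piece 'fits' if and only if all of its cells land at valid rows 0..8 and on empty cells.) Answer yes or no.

Drop 1: I rot2 at col 1 lands with bottom-row=0; cleared 0 line(s) (total 0); column heights now [0 1 1 1 1 0 0], max=1
Drop 2: L rot2 at col 1 lands with bottom-row=1; cleared 0 line(s) (total 0); column heights now [0 3 3 3 1 0 0], max=3
Drop 3: T rot0 at col 4 lands with bottom-row=1; cleared 0 line(s) (total 0); column heights now [0 3 3 3 2 3 2], max=3
Drop 4: T rot3 at col 3 lands with bottom-row=2; cleared 0 line(s) (total 0); column heights now [0 3 3 4 5 3 2], max=5
Drop 5: L rot3 at col 2 lands with bottom-row=4; cleared 0 line(s) (total 0); column heights now [0 3 7 7 5 3 2], max=7
Test piece Z rot1 at col 3 (width 2): heights before test = [0 3 7 7 5 3 2]; fits = False

Answer: no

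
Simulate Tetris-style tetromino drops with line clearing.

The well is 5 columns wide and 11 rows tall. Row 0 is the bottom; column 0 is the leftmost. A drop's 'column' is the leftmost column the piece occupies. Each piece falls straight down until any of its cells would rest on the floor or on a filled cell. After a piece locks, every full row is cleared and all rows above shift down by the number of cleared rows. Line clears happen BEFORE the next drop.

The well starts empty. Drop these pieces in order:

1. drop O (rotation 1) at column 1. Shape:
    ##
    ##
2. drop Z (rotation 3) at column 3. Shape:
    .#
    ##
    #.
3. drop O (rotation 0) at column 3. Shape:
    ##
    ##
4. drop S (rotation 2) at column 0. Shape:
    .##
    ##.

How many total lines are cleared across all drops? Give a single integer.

Answer: 0

Derivation:
Drop 1: O rot1 at col 1 lands with bottom-row=0; cleared 0 line(s) (total 0); column heights now [0 2 2 0 0], max=2
Drop 2: Z rot3 at col 3 lands with bottom-row=0; cleared 0 line(s) (total 0); column heights now [0 2 2 2 3], max=3
Drop 3: O rot0 at col 3 lands with bottom-row=3; cleared 0 line(s) (total 0); column heights now [0 2 2 5 5], max=5
Drop 4: S rot2 at col 0 lands with bottom-row=2; cleared 0 line(s) (total 0); column heights now [3 4 4 5 5], max=5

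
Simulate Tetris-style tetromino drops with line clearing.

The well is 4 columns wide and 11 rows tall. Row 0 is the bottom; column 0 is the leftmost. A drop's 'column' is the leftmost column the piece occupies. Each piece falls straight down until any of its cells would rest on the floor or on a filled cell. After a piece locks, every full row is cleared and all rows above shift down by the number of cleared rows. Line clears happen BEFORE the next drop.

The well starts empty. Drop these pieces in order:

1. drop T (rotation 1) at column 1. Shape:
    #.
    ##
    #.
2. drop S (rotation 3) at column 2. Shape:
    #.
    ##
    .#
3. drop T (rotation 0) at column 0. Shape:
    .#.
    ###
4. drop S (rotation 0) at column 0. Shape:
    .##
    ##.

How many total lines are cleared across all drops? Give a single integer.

Answer: 0

Derivation:
Drop 1: T rot1 at col 1 lands with bottom-row=0; cleared 0 line(s) (total 0); column heights now [0 3 2 0], max=3
Drop 2: S rot3 at col 2 lands with bottom-row=1; cleared 0 line(s) (total 0); column heights now [0 3 4 3], max=4
Drop 3: T rot0 at col 0 lands with bottom-row=4; cleared 0 line(s) (total 0); column heights now [5 6 5 3], max=6
Drop 4: S rot0 at col 0 lands with bottom-row=6; cleared 0 line(s) (total 0); column heights now [7 8 8 3], max=8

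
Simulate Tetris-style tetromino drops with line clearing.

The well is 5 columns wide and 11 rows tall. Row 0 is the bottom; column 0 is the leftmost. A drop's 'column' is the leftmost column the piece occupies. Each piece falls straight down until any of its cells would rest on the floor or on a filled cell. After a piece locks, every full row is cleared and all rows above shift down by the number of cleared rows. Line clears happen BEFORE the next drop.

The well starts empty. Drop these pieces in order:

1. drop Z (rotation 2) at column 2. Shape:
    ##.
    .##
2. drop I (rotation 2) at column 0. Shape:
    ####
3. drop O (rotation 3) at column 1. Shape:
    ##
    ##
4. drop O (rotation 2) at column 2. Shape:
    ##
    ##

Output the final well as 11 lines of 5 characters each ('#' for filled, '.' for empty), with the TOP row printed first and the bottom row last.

Drop 1: Z rot2 at col 2 lands with bottom-row=0; cleared 0 line(s) (total 0); column heights now [0 0 2 2 1], max=2
Drop 2: I rot2 at col 0 lands with bottom-row=2; cleared 0 line(s) (total 0); column heights now [3 3 3 3 1], max=3
Drop 3: O rot3 at col 1 lands with bottom-row=3; cleared 0 line(s) (total 0); column heights now [3 5 5 3 1], max=5
Drop 4: O rot2 at col 2 lands with bottom-row=5; cleared 0 line(s) (total 0); column heights now [3 5 7 7 1], max=7

Answer: .....
.....
.....
.....
..##.
..##.
.##..
.##..
####.
..##.
...##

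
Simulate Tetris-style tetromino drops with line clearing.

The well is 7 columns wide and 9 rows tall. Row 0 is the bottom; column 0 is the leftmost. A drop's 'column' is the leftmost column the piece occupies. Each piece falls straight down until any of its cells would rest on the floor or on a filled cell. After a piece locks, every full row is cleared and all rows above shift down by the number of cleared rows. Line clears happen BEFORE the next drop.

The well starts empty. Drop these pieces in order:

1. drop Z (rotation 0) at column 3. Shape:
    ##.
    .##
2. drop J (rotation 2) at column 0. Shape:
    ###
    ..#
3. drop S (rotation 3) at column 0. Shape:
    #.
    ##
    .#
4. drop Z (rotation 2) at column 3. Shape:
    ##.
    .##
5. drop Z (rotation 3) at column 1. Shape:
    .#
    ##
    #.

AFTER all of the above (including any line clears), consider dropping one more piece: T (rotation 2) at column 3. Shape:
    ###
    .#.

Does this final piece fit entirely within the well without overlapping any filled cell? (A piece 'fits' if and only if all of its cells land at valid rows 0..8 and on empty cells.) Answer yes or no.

Drop 1: Z rot0 at col 3 lands with bottom-row=0; cleared 0 line(s) (total 0); column heights now [0 0 0 2 2 1 0], max=2
Drop 2: J rot2 at col 0 lands with bottom-row=0; cleared 0 line(s) (total 0); column heights now [2 2 2 2 2 1 0], max=2
Drop 3: S rot3 at col 0 lands with bottom-row=2; cleared 0 line(s) (total 0); column heights now [5 4 2 2 2 1 0], max=5
Drop 4: Z rot2 at col 3 lands with bottom-row=2; cleared 0 line(s) (total 0); column heights now [5 4 2 4 4 3 0], max=5
Drop 5: Z rot3 at col 1 lands with bottom-row=4; cleared 0 line(s) (total 0); column heights now [5 6 7 4 4 3 0], max=7
Test piece T rot2 at col 3 (width 3): heights before test = [5 6 7 4 4 3 0]; fits = True

Answer: yes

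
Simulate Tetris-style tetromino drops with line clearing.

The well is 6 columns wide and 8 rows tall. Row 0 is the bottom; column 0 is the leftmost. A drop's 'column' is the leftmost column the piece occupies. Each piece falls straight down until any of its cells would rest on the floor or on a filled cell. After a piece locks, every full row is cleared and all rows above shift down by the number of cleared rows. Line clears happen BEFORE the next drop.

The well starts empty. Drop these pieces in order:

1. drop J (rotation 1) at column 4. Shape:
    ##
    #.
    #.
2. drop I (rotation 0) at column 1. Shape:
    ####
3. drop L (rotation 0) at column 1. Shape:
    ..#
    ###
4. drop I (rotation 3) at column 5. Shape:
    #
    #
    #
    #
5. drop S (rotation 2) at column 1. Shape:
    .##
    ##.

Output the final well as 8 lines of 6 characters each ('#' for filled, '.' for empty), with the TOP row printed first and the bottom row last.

Drop 1: J rot1 at col 4 lands with bottom-row=0; cleared 0 line(s) (total 0); column heights now [0 0 0 0 3 3], max=3
Drop 2: I rot0 at col 1 lands with bottom-row=3; cleared 0 line(s) (total 0); column heights now [0 4 4 4 4 3], max=4
Drop 3: L rot0 at col 1 lands with bottom-row=4; cleared 0 line(s) (total 0); column heights now [0 5 5 6 4 3], max=6
Drop 4: I rot3 at col 5 lands with bottom-row=3; cleared 0 line(s) (total 0); column heights now [0 5 5 6 4 7], max=7
Drop 5: S rot2 at col 1 lands with bottom-row=5; cleared 0 line(s) (total 0); column heights now [0 6 7 7 4 7], max=7

Answer: ......
..##.#
.###.#
.###.#
.#####
....##
....#.
....#.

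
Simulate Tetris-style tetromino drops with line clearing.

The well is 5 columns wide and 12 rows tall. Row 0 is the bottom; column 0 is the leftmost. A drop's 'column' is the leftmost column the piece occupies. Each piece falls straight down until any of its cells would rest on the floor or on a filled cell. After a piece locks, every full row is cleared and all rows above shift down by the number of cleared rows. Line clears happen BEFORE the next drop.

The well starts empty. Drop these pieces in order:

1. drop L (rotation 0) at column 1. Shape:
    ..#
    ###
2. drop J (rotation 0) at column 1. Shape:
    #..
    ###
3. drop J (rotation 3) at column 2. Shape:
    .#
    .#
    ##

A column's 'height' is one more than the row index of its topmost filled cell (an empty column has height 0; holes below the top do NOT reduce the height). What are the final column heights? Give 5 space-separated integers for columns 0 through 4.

Answer: 0 4 4 6 0

Derivation:
Drop 1: L rot0 at col 1 lands with bottom-row=0; cleared 0 line(s) (total 0); column heights now [0 1 1 2 0], max=2
Drop 2: J rot0 at col 1 lands with bottom-row=2; cleared 0 line(s) (total 0); column heights now [0 4 3 3 0], max=4
Drop 3: J rot3 at col 2 lands with bottom-row=3; cleared 0 line(s) (total 0); column heights now [0 4 4 6 0], max=6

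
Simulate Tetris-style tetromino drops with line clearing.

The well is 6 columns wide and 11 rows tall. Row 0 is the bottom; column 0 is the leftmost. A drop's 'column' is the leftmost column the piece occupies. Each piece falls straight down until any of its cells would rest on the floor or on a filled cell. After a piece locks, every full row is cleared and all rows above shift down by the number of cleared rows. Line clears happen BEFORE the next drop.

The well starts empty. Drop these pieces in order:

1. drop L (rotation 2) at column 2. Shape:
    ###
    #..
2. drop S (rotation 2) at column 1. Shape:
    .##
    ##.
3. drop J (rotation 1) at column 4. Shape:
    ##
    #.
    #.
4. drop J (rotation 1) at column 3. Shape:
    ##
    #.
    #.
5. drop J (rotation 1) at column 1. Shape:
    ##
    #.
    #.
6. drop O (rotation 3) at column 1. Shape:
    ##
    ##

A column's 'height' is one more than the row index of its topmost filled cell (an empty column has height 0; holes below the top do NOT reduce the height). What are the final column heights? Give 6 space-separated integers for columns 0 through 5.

Answer: 0 8 8 7 7 5

Derivation:
Drop 1: L rot2 at col 2 lands with bottom-row=0; cleared 0 line(s) (total 0); column heights now [0 0 2 2 2 0], max=2
Drop 2: S rot2 at col 1 lands with bottom-row=2; cleared 0 line(s) (total 0); column heights now [0 3 4 4 2 0], max=4
Drop 3: J rot1 at col 4 lands with bottom-row=2; cleared 0 line(s) (total 0); column heights now [0 3 4 4 5 5], max=5
Drop 4: J rot1 at col 3 lands with bottom-row=4; cleared 0 line(s) (total 0); column heights now [0 3 4 7 7 5], max=7
Drop 5: J rot1 at col 1 lands with bottom-row=3; cleared 0 line(s) (total 0); column heights now [0 6 6 7 7 5], max=7
Drop 6: O rot3 at col 1 lands with bottom-row=6; cleared 0 line(s) (total 0); column heights now [0 8 8 7 7 5], max=8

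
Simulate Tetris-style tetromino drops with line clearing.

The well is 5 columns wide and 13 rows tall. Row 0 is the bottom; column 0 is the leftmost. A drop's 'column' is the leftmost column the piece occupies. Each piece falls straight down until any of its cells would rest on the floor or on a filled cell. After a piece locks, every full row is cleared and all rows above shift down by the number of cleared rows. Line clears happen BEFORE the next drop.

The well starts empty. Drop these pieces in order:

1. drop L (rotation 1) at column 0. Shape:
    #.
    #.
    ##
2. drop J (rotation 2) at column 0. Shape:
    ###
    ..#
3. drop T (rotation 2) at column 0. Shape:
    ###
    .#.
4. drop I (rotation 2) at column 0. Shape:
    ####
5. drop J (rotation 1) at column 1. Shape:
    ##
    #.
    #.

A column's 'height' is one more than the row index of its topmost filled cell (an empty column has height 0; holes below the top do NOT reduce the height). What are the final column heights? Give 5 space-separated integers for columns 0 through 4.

Answer: 7 10 10 7 0

Derivation:
Drop 1: L rot1 at col 0 lands with bottom-row=0; cleared 0 line(s) (total 0); column heights now [3 1 0 0 0], max=3
Drop 2: J rot2 at col 0 lands with bottom-row=2; cleared 0 line(s) (total 0); column heights now [4 4 4 0 0], max=4
Drop 3: T rot2 at col 0 lands with bottom-row=4; cleared 0 line(s) (total 0); column heights now [6 6 6 0 0], max=6
Drop 4: I rot2 at col 0 lands with bottom-row=6; cleared 0 line(s) (total 0); column heights now [7 7 7 7 0], max=7
Drop 5: J rot1 at col 1 lands with bottom-row=7; cleared 0 line(s) (total 0); column heights now [7 10 10 7 0], max=10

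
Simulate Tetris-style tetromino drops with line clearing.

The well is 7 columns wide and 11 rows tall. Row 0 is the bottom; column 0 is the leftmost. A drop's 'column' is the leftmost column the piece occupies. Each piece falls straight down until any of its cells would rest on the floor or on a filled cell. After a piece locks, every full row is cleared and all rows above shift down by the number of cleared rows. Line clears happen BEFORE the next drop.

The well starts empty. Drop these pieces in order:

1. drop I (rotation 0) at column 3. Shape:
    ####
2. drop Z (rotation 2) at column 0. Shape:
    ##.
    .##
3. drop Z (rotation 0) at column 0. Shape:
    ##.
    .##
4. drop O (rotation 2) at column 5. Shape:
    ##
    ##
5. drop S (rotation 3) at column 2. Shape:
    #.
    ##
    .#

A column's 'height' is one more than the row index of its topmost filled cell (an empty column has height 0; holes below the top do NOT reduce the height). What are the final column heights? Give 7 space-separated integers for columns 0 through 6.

Drop 1: I rot0 at col 3 lands with bottom-row=0; cleared 0 line(s) (total 0); column heights now [0 0 0 1 1 1 1], max=1
Drop 2: Z rot2 at col 0 lands with bottom-row=0; cleared 0 line(s) (total 0); column heights now [2 2 1 1 1 1 1], max=2
Drop 3: Z rot0 at col 0 lands with bottom-row=2; cleared 0 line(s) (total 0); column heights now [4 4 3 1 1 1 1], max=4
Drop 4: O rot2 at col 5 lands with bottom-row=1; cleared 0 line(s) (total 0); column heights now [4 4 3 1 1 3 3], max=4
Drop 5: S rot3 at col 2 lands with bottom-row=2; cleared 0 line(s) (total 0); column heights now [4 4 5 4 1 3 3], max=5

Answer: 4 4 5 4 1 3 3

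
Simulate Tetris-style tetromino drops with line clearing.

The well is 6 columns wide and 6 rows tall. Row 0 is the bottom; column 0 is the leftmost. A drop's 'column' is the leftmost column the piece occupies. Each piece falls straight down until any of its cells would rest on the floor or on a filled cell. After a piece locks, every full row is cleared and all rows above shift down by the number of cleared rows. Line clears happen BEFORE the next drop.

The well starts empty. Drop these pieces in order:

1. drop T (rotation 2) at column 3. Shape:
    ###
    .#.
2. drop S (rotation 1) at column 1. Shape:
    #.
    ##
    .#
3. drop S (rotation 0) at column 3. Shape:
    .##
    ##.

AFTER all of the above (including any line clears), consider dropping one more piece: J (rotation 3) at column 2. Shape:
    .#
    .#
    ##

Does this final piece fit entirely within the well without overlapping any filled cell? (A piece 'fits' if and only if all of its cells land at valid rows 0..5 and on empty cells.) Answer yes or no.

Drop 1: T rot2 at col 3 lands with bottom-row=0; cleared 0 line(s) (total 0); column heights now [0 0 0 2 2 2], max=2
Drop 2: S rot1 at col 1 lands with bottom-row=0; cleared 0 line(s) (total 0); column heights now [0 3 2 2 2 2], max=3
Drop 3: S rot0 at col 3 lands with bottom-row=2; cleared 0 line(s) (total 0); column heights now [0 3 2 3 4 4], max=4
Test piece J rot3 at col 2 (width 2): heights before test = [0 3 2 3 4 4]; fits = True

Answer: yes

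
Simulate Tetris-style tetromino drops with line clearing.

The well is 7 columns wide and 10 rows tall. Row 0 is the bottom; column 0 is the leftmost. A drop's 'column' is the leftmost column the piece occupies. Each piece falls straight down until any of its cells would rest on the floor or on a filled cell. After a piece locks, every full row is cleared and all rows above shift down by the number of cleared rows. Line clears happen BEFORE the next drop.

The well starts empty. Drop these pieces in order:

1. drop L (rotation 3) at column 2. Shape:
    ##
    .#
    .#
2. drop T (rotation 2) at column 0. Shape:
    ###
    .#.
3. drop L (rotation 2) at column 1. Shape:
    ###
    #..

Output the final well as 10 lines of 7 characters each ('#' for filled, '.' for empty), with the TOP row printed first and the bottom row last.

Drop 1: L rot3 at col 2 lands with bottom-row=0; cleared 0 line(s) (total 0); column heights now [0 0 3 3 0 0 0], max=3
Drop 2: T rot2 at col 0 lands with bottom-row=2; cleared 0 line(s) (total 0); column heights now [4 4 4 3 0 0 0], max=4
Drop 3: L rot2 at col 1 lands with bottom-row=4; cleared 0 line(s) (total 0); column heights now [4 6 6 6 0 0 0], max=6

Answer: .......
.......
.......
.......
.###...
.#.....
###....
.###...
...#...
...#...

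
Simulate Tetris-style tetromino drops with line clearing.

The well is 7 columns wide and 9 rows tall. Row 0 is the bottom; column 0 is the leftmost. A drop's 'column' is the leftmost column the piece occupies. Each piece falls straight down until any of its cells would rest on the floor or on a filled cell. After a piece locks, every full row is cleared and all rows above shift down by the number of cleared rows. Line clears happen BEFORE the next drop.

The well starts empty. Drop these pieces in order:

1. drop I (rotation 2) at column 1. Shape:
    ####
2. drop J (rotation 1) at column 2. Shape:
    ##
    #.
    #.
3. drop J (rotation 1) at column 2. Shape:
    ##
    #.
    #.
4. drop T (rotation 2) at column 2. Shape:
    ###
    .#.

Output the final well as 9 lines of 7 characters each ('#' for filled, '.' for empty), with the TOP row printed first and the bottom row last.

Answer: ..###..
...#...
..##...
..#....
..#....
..##...
..#....
..#....
.####..

Derivation:
Drop 1: I rot2 at col 1 lands with bottom-row=0; cleared 0 line(s) (total 0); column heights now [0 1 1 1 1 0 0], max=1
Drop 2: J rot1 at col 2 lands with bottom-row=1; cleared 0 line(s) (total 0); column heights now [0 1 4 4 1 0 0], max=4
Drop 3: J rot1 at col 2 lands with bottom-row=4; cleared 0 line(s) (total 0); column heights now [0 1 7 7 1 0 0], max=7
Drop 4: T rot2 at col 2 lands with bottom-row=7; cleared 0 line(s) (total 0); column heights now [0 1 9 9 9 0 0], max=9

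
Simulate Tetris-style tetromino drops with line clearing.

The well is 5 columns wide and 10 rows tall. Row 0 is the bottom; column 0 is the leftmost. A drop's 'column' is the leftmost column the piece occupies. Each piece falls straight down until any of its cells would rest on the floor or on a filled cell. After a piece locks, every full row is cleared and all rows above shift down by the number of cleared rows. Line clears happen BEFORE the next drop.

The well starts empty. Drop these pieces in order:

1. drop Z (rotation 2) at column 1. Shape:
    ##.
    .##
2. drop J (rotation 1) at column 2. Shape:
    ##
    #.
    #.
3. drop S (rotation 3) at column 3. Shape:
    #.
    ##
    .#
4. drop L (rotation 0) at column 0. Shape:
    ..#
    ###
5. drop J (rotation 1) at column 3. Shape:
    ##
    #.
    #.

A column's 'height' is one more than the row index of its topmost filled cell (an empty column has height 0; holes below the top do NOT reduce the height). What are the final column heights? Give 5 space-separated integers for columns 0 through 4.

Drop 1: Z rot2 at col 1 lands with bottom-row=0; cleared 0 line(s) (total 0); column heights now [0 2 2 1 0], max=2
Drop 2: J rot1 at col 2 lands with bottom-row=2; cleared 0 line(s) (total 0); column heights now [0 2 5 5 0], max=5
Drop 3: S rot3 at col 3 lands with bottom-row=4; cleared 0 line(s) (total 0); column heights now [0 2 5 7 6], max=7
Drop 4: L rot0 at col 0 lands with bottom-row=5; cleared 1 line(s) (total 1); column heights now [0 2 6 6 5], max=6
Drop 5: J rot1 at col 3 lands with bottom-row=6; cleared 0 line(s) (total 1); column heights now [0 2 6 9 9], max=9

Answer: 0 2 6 9 9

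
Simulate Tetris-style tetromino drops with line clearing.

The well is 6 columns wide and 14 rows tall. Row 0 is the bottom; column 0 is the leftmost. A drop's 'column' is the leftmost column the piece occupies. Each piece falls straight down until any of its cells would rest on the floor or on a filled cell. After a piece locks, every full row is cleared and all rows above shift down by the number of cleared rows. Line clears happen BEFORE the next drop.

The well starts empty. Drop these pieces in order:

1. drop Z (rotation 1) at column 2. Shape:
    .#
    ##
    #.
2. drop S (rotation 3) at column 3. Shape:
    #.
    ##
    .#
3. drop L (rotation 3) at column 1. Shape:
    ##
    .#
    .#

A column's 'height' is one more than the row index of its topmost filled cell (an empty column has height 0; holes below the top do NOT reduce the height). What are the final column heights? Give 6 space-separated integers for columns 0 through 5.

Answer: 0 5 5 5 4 0

Derivation:
Drop 1: Z rot1 at col 2 lands with bottom-row=0; cleared 0 line(s) (total 0); column heights now [0 0 2 3 0 0], max=3
Drop 2: S rot3 at col 3 lands with bottom-row=2; cleared 0 line(s) (total 0); column heights now [0 0 2 5 4 0], max=5
Drop 3: L rot3 at col 1 lands with bottom-row=2; cleared 0 line(s) (total 0); column heights now [0 5 5 5 4 0], max=5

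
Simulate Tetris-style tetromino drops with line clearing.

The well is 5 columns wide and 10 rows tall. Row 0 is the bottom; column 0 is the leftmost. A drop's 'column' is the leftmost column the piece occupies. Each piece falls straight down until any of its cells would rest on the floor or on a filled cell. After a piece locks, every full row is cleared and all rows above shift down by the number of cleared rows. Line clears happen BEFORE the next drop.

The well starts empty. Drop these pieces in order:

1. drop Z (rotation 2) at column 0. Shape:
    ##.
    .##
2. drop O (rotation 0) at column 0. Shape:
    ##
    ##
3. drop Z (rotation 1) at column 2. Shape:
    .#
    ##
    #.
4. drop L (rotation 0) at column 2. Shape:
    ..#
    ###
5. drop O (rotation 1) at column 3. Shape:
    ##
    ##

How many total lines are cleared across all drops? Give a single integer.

Answer: 0

Derivation:
Drop 1: Z rot2 at col 0 lands with bottom-row=0; cleared 0 line(s) (total 0); column heights now [2 2 1 0 0], max=2
Drop 2: O rot0 at col 0 lands with bottom-row=2; cleared 0 line(s) (total 0); column heights now [4 4 1 0 0], max=4
Drop 3: Z rot1 at col 2 lands with bottom-row=1; cleared 0 line(s) (total 0); column heights now [4 4 3 4 0], max=4
Drop 4: L rot0 at col 2 lands with bottom-row=4; cleared 0 line(s) (total 0); column heights now [4 4 5 5 6], max=6
Drop 5: O rot1 at col 3 lands with bottom-row=6; cleared 0 line(s) (total 0); column heights now [4 4 5 8 8], max=8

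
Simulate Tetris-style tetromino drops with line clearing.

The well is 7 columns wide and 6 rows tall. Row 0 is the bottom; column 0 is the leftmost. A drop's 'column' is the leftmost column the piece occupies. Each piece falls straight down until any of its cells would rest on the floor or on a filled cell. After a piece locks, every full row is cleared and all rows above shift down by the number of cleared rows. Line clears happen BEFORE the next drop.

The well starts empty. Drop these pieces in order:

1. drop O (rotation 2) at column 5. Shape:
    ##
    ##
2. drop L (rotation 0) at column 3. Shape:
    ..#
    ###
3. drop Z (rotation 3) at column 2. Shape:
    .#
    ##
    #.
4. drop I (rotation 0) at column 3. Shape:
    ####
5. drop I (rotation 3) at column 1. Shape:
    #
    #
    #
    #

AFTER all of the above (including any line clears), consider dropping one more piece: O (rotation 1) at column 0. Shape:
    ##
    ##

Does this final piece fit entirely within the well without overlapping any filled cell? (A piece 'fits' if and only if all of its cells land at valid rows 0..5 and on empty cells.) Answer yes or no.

Answer: yes

Derivation:
Drop 1: O rot2 at col 5 lands with bottom-row=0; cleared 0 line(s) (total 0); column heights now [0 0 0 0 0 2 2], max=2
Drop 2: L rot0 at col 3 lands with bottom-row=2; cleared 0 line(s) (total 0); column heights now [0 0 0 3 3 4 2], max=4
Drop 3: Z rot3 at col 2 lands with bottom-row=2; cleared 0 line(s) (total 0); column heights now [0 0 4 5 3 4 2], max=5
Drop 4: I rot0 at col 3 lands with bottom-row=5; cleared 0 line(s) (total 0); column heights now [0 0 4 6 6 6 6], max=6
Drop 5: I rot3 at col 1 lands with bottom-row=0; cleared 0 line(s) (total 0); column heights now [0 4 4 6 6 6 6], max=6
Test piece O rot1 at col 0 (width 2): heights before test = [0 4 4 6 6 6 6]; fits = True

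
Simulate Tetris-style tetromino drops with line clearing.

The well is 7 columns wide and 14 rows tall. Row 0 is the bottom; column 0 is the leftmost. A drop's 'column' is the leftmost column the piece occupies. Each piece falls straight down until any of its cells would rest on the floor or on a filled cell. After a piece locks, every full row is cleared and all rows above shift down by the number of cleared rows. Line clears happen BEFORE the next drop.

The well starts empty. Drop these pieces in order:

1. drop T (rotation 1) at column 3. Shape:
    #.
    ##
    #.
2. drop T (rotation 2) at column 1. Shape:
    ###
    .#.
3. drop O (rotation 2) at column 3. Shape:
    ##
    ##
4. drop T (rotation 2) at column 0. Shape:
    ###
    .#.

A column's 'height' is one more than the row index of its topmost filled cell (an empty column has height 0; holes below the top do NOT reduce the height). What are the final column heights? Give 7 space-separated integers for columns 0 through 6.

Drop 1: T rot1 at col 3 lands with bottom-row=0; cleared 0 line(s) (total 0); column heights now [0 0 0 3 2 0 0], max=3
Drop 2: T rot2 at col 1 lands with bottom-row=2; cleared 0 line(s) (total 0); column heights now [0 4 4 4 2 0 0], max=4
Drop 3: O rot2 at col 3 lands with bottom-row=4; cleared 0 line(s) (total 0); column heights now [0 4 4 6 6 0 0], max=6
Drop 4: T rot2 at col 0 lands with bottom-row=4; cleared 0 line(s) (total 0); column heights now [6 6 6 6 6 0 0], max=6

Answer: 6 6 6 6 6 0 0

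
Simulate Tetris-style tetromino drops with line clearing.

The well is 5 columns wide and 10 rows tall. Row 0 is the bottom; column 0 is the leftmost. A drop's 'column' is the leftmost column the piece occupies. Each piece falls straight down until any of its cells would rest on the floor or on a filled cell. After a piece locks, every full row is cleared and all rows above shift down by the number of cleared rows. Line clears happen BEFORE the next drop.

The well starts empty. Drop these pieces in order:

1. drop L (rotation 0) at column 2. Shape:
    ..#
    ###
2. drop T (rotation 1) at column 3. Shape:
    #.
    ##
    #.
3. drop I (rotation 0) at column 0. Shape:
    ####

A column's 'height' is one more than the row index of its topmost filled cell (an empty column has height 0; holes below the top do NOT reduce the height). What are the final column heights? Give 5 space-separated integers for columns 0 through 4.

Answer: 5 5 5 5 3

Derivation:
Drop 1: L rot0 at col 2 lands with bottom-row=0; cleared 0 line(s) (total 0); column heights now [0 0 1 1 2], max=2
Drop 2: T rot1 at col 3 lands with bottom-row=1; cleared 0 line(s) (total 0); column heights now [0 0 1 4 3], max=4
Drop 3: I rot0 at col 0 lands with bottom-row=4; cleared 0 line(s) (total 0); column heights now [5 5 5 5 3], max=5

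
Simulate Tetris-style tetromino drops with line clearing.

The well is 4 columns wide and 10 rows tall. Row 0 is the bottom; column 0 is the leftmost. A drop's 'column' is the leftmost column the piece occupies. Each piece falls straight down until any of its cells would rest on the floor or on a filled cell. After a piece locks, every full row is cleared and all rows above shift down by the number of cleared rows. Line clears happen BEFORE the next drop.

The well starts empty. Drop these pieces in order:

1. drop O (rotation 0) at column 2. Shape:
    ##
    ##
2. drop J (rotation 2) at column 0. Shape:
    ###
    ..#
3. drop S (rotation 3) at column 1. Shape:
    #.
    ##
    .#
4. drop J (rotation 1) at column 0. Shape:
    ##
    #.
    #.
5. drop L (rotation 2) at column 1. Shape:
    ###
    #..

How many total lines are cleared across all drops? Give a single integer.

Drop 1: O rot0 at col 2 lands with bottom-row=0; cleared 0 line(s) (total 0); column heights now [0 0 2 2], max=2
Drop 2: J rot2 at col 0 lands with bottom-row=2; cleared 0 line(s) (total 0); column heights now [4 4 4 2], max=4
Drop 3: S rot3 at col 1 lands with bottom-row=4; cleared 0 line(s) (total 0); column heights now [4 7 6 2], max=7
Drop 4: J rot1 at col 0 lands with bottom-row=5; cleared 0 line(s) (total 0); column heights now [8 8 6 2], max=8
Drop 5: L rot2 at col 1 lands with bottom-row=8; cleared 0 line(s) (total 0); column heights now [8 10 10 10], max=10

Answer: 0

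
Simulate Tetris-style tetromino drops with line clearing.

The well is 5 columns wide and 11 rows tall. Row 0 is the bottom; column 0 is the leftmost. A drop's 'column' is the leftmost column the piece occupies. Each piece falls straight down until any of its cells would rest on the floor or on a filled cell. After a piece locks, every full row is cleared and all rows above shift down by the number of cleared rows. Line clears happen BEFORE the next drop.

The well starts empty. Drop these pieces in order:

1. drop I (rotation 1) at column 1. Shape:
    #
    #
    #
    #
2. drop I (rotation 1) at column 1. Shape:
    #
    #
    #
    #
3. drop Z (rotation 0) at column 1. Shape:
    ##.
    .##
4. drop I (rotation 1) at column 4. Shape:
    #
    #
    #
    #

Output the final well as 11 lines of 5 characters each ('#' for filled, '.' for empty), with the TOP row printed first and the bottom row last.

Drop 1: I rot1 at col 1 lands with bottom-row=0; cleared 0 line(s) (total 0); column heights now [0 4 0 0 0], max=4
Drop 2: I rot1 at col 1 lands with bottom-row=4; cleared 0 line(s) (total 0); column heights now [0 8 0 0 0], max=8
Drop 3: Z rot0 at col 1 lands with bottom-row=7; cleared 0 line(s) (total 0); column heights now [0 9 9 8 0], max=9
Drop 4: I rot1 at col 4 lands with bottom-row=0; cleared 0 line(s) (total 0); column heights now [0 9 9 8 4], max=9

Answer: .....
.....
.##..
.###.
.#...
.#...
.#...
.#..#
.#..#
.#..#
.#..#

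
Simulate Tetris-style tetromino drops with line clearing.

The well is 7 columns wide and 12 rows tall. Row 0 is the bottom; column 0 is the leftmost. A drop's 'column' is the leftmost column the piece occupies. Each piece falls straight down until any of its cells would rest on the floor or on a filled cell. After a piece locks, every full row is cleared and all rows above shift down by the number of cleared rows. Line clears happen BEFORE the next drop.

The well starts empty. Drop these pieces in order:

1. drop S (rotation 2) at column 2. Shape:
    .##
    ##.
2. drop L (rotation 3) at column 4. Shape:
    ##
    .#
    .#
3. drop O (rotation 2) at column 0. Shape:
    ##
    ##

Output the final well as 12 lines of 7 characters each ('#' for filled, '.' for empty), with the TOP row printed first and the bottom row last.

Drop 1: S rot2 at col 2 lands with bottom-row=0; cleared 0 line(s) (total 0); column heights now [0 0 1 2 2 0 0], max=2
Drop 2: L rot3 at col 4 lands with bottom-row=0; cleared 0 line(s) (total 0); column heights now [0 0 1 2 3 3 0], max=3
Drop 3: O rot2 at col 0 lands with bottom-row=0; cleared 0 line(s) (total 0); column heights now [2 2 1 2 3 3 0], max=3

Answer: .......
.......
.......
.......
.......
.......
.......
.......
.......
....##.
##.###.
####.#.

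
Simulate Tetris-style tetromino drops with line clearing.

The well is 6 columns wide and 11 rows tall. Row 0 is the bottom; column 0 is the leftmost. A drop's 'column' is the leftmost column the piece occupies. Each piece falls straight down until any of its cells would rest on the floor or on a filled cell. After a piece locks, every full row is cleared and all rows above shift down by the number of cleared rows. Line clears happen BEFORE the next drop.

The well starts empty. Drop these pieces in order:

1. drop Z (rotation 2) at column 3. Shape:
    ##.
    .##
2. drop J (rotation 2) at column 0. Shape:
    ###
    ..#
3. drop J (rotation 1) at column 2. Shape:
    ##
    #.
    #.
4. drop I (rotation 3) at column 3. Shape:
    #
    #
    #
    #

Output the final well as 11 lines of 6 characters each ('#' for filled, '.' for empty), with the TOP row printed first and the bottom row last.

Drop 1: Z rot2 at col 3 lands with bottom-row=0; cleared 0 line(s) (total 0); column heights now [0 0 0 2 2 1], max=2
Drop 2: J rot2 at col 0 lands with bottom-row=0; cleared 0 line(s) (total 0); column heights now [2 2 2 2 2 1], max=2
Drop 3: J rot1 at col 2 lands with bottom-row=2; cleared 0 line(s) (total 0); column heights now [2 2 5 5 2 1], max=5
Drop 4: I rot3 at col 3 lands with bottom-row=5; cleared 0 line(s) (total 0); column heights now [2 2 5 9 2 1], max=9

Answer: ......
......
...#..
...#..
...#..
...#..
..##..
..#...
..#...
#####.
..#.##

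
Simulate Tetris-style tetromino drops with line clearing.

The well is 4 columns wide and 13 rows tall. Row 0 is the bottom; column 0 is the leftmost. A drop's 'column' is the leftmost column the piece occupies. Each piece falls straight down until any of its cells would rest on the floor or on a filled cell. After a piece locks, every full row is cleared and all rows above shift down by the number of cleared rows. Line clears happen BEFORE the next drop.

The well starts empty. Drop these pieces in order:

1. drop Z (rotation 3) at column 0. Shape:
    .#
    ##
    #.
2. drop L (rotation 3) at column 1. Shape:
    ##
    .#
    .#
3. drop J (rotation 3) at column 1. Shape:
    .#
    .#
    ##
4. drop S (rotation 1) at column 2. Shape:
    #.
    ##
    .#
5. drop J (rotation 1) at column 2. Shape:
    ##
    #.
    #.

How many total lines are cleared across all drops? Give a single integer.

Drop 1: Z rot3 at col 0 lands with bottom-row=0; cleared 0 line(s) (total 0); column heights now [2 3 0 0], max=3
Drop 2: L rot3 at col 1 lands with bottom-row=1; cleared 0 line(s) (total 0); column heights now [2 4 4 0], max=4
Drop 3: J rot3 at col 1 lands with bottom-row=4; cleared 0 line(s) (total 0); column heights now [2 5 7 0], max=7
Drop 4: S rot1 at col 2 lands with bottom-row=6; cleared 0 line(s) (total 0); column heights now [2 5 9 8], max=9
Drop 5: J rot1 at col 2 lands with bottom-row=9; cleared 0 line(s) (total 0); column heights now [2 5 12 12], max=12

Answer: 0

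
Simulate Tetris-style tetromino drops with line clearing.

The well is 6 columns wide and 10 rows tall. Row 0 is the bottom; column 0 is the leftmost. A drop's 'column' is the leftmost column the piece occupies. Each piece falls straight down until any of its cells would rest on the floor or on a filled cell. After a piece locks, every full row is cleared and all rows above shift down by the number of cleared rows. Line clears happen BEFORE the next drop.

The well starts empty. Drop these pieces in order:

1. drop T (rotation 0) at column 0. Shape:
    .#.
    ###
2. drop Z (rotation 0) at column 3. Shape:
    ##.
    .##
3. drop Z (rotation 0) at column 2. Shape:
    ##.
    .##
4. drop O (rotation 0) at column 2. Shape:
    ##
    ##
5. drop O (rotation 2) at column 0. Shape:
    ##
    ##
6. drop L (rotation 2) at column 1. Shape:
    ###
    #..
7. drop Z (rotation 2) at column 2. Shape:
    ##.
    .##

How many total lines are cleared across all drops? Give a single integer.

Drop 1: T rot0 at col 0 lands with bottom-row=0; cleared 0 line(s) (total 0); column heights now [1 2 1 0 0 0], max=2
Drop 2: Z rot0 at col 3 lands with bottom-row=0; cleared 0 line(s) (total 0); column heights now [1 2 1 2 2 1], max=2
Drop 3: Z rot0 at col 2 lands with bottom-row=2; cleared 0 line(s) (total 0); column heights now [1 2 4 4 3 1], max=4
Drop 4: O rot0 at col 2 lands with bottom-row=4; cleared 0 line(s) (total 0); column heights now [1 2 6 6 3 1], max=6
Drop 5: O rot2 at col 0 lands with bottom-row=2; cleared 0 line(s) (total 0); column heights now [4 4 6 6 3 1], max=6
Drop 6: L rot2 at col 1 lands with bottom-row=5; cleared 0 line(s) (total 0); column heights now [4 7 7 7 3 1], max=7
Drop 7: Z rot2 at col 2 lands with bottom-row=7; cleared 0 line(s) (total 0); column heights now [4 7 9 9 8 1], max=9

Answer: 0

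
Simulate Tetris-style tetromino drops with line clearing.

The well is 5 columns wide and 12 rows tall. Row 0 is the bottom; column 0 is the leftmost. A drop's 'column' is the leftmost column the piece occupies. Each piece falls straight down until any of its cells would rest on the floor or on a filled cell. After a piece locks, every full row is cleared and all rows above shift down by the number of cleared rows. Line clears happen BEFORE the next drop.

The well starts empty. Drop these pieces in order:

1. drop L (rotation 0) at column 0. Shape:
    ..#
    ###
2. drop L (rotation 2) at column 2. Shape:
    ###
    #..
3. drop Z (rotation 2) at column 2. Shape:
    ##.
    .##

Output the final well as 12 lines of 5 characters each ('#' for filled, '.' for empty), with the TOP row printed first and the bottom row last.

Answer: .....
.....
.....
.....
.....
.....
..##.
...##
..###
..#..
..#..
###..

Derivation:
Drop 1: L rot0 at col 0 lands with bottom-row=0; cleared 0 line(s) (total 0); column heights now [1 1 2 0 0], max=2
Drop 2: L rot2 at col 2 lands with bottom-row=2; cleared 0 line(s) (total 0); column heights now [1 1 4 4 4], max=4
Drop 3: Z rot2 at col 2 lands with bottom-row=4; cleared 0 line(s) (total 0); column heights now [1 1 6 6 5], max=6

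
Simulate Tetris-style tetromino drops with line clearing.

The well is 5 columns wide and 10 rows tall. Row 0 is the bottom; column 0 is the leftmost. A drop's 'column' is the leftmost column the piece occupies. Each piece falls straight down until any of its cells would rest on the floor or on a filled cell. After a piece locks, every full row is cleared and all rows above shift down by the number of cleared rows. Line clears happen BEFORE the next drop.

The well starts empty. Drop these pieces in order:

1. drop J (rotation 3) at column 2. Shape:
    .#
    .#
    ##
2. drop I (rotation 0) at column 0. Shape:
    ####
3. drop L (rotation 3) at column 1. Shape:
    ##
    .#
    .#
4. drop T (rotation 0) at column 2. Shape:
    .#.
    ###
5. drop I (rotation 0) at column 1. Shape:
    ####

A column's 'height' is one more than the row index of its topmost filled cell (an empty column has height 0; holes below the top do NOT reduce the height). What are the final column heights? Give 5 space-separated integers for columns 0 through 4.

Answer: 4 10 10 10 10

Derivation:
Drop 1: J rot3 at col 2 lands with bottom-row=0; cleared 0 line(s) (total 0); column heights now [0 0 1 3 0], max=3
Drop 2: I rot0 at col 0 lands with bottom-row=3; cleared 0 line(s) (total 0); column heights now [4 4 4 4 0], max=4
Drop 3: L rot3 at col 1 lands with bottom-row=4; cleared 0 line(s) (total 0); column heights now [4 7 7 4 0], max=7
Drop 4: T rot0 at col 2 lands with bottom-row=7; cleared 0 line(s) (total 0); column heights now [4 7 8 9 8], max=9
Drop 5: I rot0 at col 1 lands with bottom-row=9; cleared 0 line(s) (total 0); column heights now [4 10 10 10 10], max=10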